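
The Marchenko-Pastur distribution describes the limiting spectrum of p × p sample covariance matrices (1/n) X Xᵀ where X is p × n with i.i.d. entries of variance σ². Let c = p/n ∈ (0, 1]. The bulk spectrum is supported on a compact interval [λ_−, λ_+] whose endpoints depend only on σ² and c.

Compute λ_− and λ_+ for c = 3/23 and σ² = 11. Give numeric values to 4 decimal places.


c = 3/23 = 0.130435; √c = 0.361158.
λ_− = σ² (1 − √c)² = 11 · (1 − 0.361158)² = 11 · (0.638842)² = 4.489316.
λ_+ = σ² (1 + √c)² = 11 · (1 + 0.361158)² = 11 · (1.361158)² = 20.380249.

Rounded to 4 decimal places: λ_− ≈ 4.4893, λ_+ ≈ 20.3802.


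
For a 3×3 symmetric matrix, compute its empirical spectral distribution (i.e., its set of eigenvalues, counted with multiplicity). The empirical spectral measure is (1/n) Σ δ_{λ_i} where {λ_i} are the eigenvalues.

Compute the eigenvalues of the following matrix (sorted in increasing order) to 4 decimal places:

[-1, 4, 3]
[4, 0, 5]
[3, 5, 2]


Since M is real symmetric, all three eigenvalues are real; they are the roots of det(λI − M) = λ³ − (tr M) λ² + s λ − det M, where s is the sum of the principal 2×2 minors.
tr M = -1 + 0 + 2 = 1.
s = ((-1)·0 − 4²) + ((-1)·2 − 3²) + (0·2 − 5²) = -16 + (-11) + (-25) = -52.
det M (expand along row 1) = (-1)·(-25) − 4·(-7) + 3·20 = 113.
Characteristic polynomial: λ³ − λ² − 52λ − 113 = 0.
Substitute λ = y + (tr M)/3 = y + 0.333333 to remove the quadratic term: y³ + p·y + q = 0 with p = s − (tr M)²/3 = -52.333333 and q = −2(tr M)³/27 + (tr M)·s/3 − det M = -130.407407.
Three real roots ⇒ use the trigonometric (Viète) form: r = 2√(−p/3) = 8.353309, φ = arccos(3q/(p·r)) = arccos(0.894925) = 0.462534 rad.
y_k = r·cos(φ/3 − 2πk/3) for k = 0, 1, 2 gives y = 8.254223, -3.016175, -5.238048.
λ_k = y_k + 0.333333 gives λ = 8.5876, -2.6828, -4.9047 (check: the sum is 1.0000 = tr M).

Eigenvalues sorted in increasing order: [-4.9047, -2.6828, 8.5876].


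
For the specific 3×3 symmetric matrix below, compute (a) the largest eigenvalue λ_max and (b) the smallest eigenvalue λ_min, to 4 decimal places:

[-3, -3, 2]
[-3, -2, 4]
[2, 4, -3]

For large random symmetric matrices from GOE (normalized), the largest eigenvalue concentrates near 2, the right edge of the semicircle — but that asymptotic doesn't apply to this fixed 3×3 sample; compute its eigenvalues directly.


Since M is real symmetric, all three eigenvalues are real; they are the roots of det(λI − M) = λ³ − (tr M) λ² + s λ − det M, where s is the sum of the principal 2×2 minors.
tr M = -3 + (-2) + (-3) = -8.
s = ((-3)·(-2) − (-3)²) + ((-3)·(-3) − 2²) + ((-2)·(-3) − 4²) = -3 + 5 + (-10) = -8.
det M (expand along row 1) = (-3)·(-10) − (-3)·1 + 2·(-8) = 17.
Characteristic polynomial: λ³ + 8λ² − 8λ − 17 = 0.
Substitute λ = y + (tr M)/3 = y − 2.666667 to remove the quadratic term: y³ + p·y + q = 0 with p = s − (tr M)²/3 = -29.333333 and q = −2(tr M)³/27 + (tr M)·s/3 − det M = 42.259259.
Three real roots ⇒ use the trigonometric (Viète) form: r = 2√(−p/3) = 6.253888, φ = arccos(3q/(p·r)) = arccos(-0.691085) = 2.333786 rad.
y_k = r·cos(φ/3 − 2πk/3) for k = 0, 1, 2 gives y = 4.455074, 1.573459, -6.028533.
λ_k = y_k − 2.666667 gives λ = 1.7884, -1.0932, -8.6952 (check: the sum is -8.0000 = tr M).

Hence λ_max = 1.7884 and λ_min = -8.6952.


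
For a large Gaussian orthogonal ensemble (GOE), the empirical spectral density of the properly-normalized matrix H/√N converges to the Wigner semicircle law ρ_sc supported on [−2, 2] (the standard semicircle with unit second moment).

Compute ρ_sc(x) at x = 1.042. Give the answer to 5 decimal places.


ρ_sc(x) = (1/(2π)) √(4 − x²). With x = 1.042:
  4 − x² = 4 − (1.042)² = 4 − 1.085764 = 2.914236.
  √(4 − x²) = 1.707113.
  1/(2π) = 0.159155.
  ρ_sc(1.042) = 0.159155 · 1.707113 = 0.271696.

Rounded to 5 decimal places: ρ_sc(1.042) ≈ 0.27170.


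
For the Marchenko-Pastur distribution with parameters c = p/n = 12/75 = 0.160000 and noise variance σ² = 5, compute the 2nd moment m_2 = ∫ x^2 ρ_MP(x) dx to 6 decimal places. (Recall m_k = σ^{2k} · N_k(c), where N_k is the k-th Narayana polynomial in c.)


E[X²] = σ⁴ (1 + c) (second MP moment). With σ² = 5 (so σ⁴ = 25) and c = 12/75 = 0.160000: E[X²] = 25 · (1 + 0.160000) = 25 · 1.160000.

So E[X^2] = 29.000000.


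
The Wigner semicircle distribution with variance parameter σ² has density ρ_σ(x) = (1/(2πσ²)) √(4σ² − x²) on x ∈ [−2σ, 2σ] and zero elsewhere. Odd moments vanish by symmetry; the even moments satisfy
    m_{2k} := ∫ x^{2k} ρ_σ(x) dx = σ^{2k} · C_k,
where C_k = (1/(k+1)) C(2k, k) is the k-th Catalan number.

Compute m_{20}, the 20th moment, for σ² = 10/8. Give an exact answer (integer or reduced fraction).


By the scaled semicircle moment identity, m_{2k} = σ^{2k} · C_k with k = 10.
C_10 = (1/(k+1)) · C(2k, k) = (1/11) · C(20, 10) = (1/11) · 184756 = 16796.
σ^{2k} = (σ²)^k = (10/8)^10 = 9765625/1048576.

Therefore m_{20} = σ^{20} · C_10 = (9765625/1048576) · 16796 = 41005859375/262144.


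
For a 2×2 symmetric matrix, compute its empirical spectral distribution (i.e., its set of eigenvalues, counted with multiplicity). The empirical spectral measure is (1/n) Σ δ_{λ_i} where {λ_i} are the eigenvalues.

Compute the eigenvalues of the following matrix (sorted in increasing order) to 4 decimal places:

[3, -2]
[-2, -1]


Since M is real symmetric, both eigenvalues are real; they are the roots of det(λI − M) = λ² − (tr M) λ + det M.
tr M = 3 + (-1) = 2.
det M = 3·(-1) − (-2)² = -3 − 4 = -7.
Characteristic polynomial: λ² − 2λ − 7 = 0.
Discriminant Δ = (tr M)² − 4·det M = 4 − (-28) = 32; √Δ = 5.656854.
λ = (tr M ± √Δ)/2 = (2 ± 5.656854)/2, giving (tr M − √Δ)/2 = -1.8284 and (tr M + √Δ)/2 = 3.8284.

Eigenvalues sorted in increasing order: [-1.8284, 3.8284].


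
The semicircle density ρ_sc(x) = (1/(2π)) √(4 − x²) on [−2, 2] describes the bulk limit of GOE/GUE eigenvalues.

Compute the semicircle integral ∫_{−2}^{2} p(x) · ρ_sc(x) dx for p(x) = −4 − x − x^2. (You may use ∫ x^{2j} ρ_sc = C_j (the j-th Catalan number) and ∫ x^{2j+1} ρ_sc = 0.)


Write p(x) = Σ a_i x^i, split into monomials and integrate each against ρ_sc separately.
Using ∫ x^{2j} ρ_sc = C_j = (1/(j+1)) C(2j, j) (Catalan numbers) and ∫ x^{2j+1} ρ_sc = 0 (odd monomials vanish by symmetry):
  i = 0 (even): a_0 · C_{0} = -4 · 1 = -4
  i = 1 (odd): ∫ x^1 ρ_sc = 0 (vanishes)
  i = 2 (even): a_2 · C_{1} = -1 · 1 = -1

Summing the contributions: ∫_{−2}^{2} p(x) ρ_sc(x) dx = (-4) + (-1) = -5.


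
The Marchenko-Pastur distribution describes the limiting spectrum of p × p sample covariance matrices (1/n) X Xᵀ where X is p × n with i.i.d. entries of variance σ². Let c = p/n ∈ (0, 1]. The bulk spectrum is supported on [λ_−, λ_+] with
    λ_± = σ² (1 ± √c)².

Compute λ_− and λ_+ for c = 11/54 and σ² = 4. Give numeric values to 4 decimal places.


c = 11/54 = 0.203704; √c = 0.451335.
λ_− = σ² (1 − √c)² = 4 · (1 − 0.451335)² = 4 · (0.548665)² = 1.204131.
λ_+ = σ² (1 + √c)² = 4 · (1 + 0.451335)² = 4 · (1.451335)² = 8.425499.

Rounded to 4 decimal places: λ_− ≈ 1.2041, λ_+ ≈ 8.4255.


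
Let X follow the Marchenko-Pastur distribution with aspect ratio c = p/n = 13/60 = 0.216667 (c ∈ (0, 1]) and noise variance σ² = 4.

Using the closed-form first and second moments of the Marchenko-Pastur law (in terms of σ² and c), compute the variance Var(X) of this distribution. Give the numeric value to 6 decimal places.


Recall the MP moments m_1 = E[X] = σ² and m_2 = E[X²] = σ⁴ (1 + c).
m_1 = E[X] = σ² = 4, so m_1² = 16.
m_2 = E[X²] = σ⁴ (1 + c) = 16 · (1 + 0.216667) = 16 · 1.216667 = 19.466667.
(Note m_2 − m_1² simplifies to c · σ⁴ = 0.216667 · 16.)

Var(X) = m_2 − m_1² = 19.466667 − 16 = 3.466667.


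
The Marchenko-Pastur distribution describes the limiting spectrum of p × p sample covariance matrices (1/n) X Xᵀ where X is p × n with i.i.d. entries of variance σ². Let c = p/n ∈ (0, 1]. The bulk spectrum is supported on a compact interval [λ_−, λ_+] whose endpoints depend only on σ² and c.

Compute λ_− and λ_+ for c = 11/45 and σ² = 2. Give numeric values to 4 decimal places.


c = 11/45 = 0.244444; √c = 0.494413.
λ_− = σ² (1 − √c)² = 2 · (1 − 0.494413)² = 2 · (0.505587)² = 0.511236.
λ_+ = σ² (1 + √c)² = 2 · (1 + 0.494413)² = 2 · (1.494413)² = 4.466542.

Rounded to 4 decimal places: λ_− ≈ 0.5112, λ_+ ≈ 4.4665.


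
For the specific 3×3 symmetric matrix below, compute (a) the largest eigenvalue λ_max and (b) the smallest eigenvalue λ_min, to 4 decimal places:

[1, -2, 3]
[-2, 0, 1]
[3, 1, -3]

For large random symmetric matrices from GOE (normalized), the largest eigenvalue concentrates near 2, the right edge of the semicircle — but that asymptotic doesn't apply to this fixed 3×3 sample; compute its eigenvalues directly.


Since M is real symmetric, all three eigenvalues are real; they are the roots of det(λI − M) = λ³ − (tr M) λ² + s λ − det M, where s is the sum of the principal 2×2 minors.
tr M = 1 + 0 + (-3) = -2.
s = (1·0 − (-2)²) + (1·(-3) − 3²) + (0·(-3) − 1²) = -4 + (-12) + (-1) = -17.
det M (expand along row 1) = 1·(-1) − (-2)·3 + 3·(-2) = -1.
Characteristic polynomial: λ³ + 2λ² − 17λ + 1 = 0.
Substitute λ = y + (tr M)/3 = y − 0.666667 to remove the quadratic term: y³ + p·y + q = 0 with p = s − (tr M)²/3 = -18.333333 and q = −2(tr M)³/27 + (tr M)·s/3 − det M = 12.925926.
Three real roots ⇒ use the trigonometric (Viète) form: r = 2√(−p/3) = 4.944132, φ = arccos(3q/(p·r)) = arccos(-0.427810) = 2.012865 rad.
y_k = r·cos(φ/3 − 2πk/3) for k = 0, 1, 2 gives y = 3.872384, 0.725915, -4.598299.
λ_k = y_k − 0.666667 gives λ = 3.2057, 0.0592, -5.2650 (check: the sum is -2.0000 = tr M).

Hence λ_max = 3.2057 and λ_min = -5.2650.


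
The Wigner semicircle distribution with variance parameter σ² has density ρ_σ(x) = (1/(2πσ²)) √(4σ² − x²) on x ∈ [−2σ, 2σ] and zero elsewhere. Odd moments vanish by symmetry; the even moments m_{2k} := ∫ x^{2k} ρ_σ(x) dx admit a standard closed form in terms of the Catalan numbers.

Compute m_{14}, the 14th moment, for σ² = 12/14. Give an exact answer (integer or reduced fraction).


By the scaled semicircle moment identity, m_{2k} = σ^{2k} · C_k with k = 7.
C_7 = (1/(k+1)) · C(2k, k) = (1/8) · C(14, 7) = (1/8) · 3432 = 429.
σ^{2k} = (σ²)^k = (12/14)^7 = 279936/823543.

Therefore m_{14} = σ^{14} · C_7 = (279936/823543) · 429 = 120092544/823543.


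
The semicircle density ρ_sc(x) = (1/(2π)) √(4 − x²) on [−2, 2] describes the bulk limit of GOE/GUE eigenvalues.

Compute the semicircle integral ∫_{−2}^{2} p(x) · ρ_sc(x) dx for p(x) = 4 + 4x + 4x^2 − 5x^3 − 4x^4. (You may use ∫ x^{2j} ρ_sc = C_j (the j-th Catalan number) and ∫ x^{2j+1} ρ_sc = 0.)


Write p(x) = Σ a_i x^i, split into monomials and integrate each against ρ_sc separately.
Using ∫ x^{2j} ρ_sc = C_j = (1/(j+1)) C(2j, j) (Catalan numbers) and ∫ x^{2j+1} ρ_sc = 0 (odd monomials vanish by symmetry):
  i = 0 (even): a_0 · C_{0} = 4 · 1 = 4
  i = 1 (odd): ∫ x^1 ρ_sc = 0 (vanishes)
  i = 2 (even): a_2 · C_{1} = 4 · 1 = 4
  i = 3 (odd): ∫ x^3 ρ_sc = 0 (vanishes)
  i = 4 (even): a_4 · C_{2} = -4 · 2 = -8

Summing the contributions: ∫_{−2}^{2} p(x) ρ_sc(x) dx = 4 + 4 + (-8) = 0.


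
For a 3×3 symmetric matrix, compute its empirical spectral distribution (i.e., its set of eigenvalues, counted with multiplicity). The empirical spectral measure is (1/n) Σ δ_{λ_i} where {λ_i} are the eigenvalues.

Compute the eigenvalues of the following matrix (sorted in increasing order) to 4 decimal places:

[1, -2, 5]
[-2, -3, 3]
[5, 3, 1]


Since M is real symmetric, all three eigenvalues are real; they are the roots of det(λI − M) = λ³ − (tr M) λ² + s λ − det M, where s is the sum of the principal 2×2 minors.
tr M = 1 + (-3) + 1 = -1.
s = (1·(-3) − (-2)²) + (1·1 − 5²) + ((-3)·1 − 3²) = -7 + (-24) + (-12) = -43.
det M (expand along row 1) = 1·(-12) − (-2)·(-17) + 5·9 = -1.
Characteristic polynomial: λ³ + λ² − 43λ + 1 = 0.
Substitute λ = y + (tr M)/3 = y − 0.333333 to remove the quadratic term: y³ + p·y + q = 0 with p = s − (tr M)²/3 = -43.333333 and q = −2(tr M)³/27 + (tr M)·s/3 − det M = 15.407407.
Three real roots ⇒ use the trigonometric (Viète) form: r = 2√(−p/3) = 7.601170, φ = arccos(3q/(p·r)) = arccos(-0.140329) = 1.711590 rad.
y_k = r·cos(φ/3 − 2πk/3) for k = 0, 1, 2 gives y = 6.397257, 0.356602, -6.753859.
λ_k = y_k − 0.333333 gives λ = 6.0639, 0.0233, -7.0872 (check: the sum is -1.0000 = tr M).

Eigenvalues sorted in increasing order: [-7.0872, 0.0233, 6.0639].


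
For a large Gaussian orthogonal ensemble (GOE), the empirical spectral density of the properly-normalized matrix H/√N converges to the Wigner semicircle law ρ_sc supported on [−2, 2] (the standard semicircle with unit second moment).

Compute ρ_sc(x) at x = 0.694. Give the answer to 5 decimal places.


ρ_sc(x) = (1/(2π)) √(4 − x²). With x = 0.694:
  4 − x² = 4 − (0.694)² = 4 − 0.481636 = 3.518364.
  √(4 − x²) = 1.875730.
  1/(2π) = 0.159155.
  ρ_sc(0.694) = 0.159155 · 1.875730 = 0.298532.

Rounded to 5 decimal places: ρ_sc(0.694) ≈ 0.29853.


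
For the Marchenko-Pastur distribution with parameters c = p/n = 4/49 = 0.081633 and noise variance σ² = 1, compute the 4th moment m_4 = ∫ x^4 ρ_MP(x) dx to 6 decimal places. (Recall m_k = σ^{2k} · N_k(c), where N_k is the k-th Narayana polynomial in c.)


E[X⁴] = σ⁸ (1 + 6c + 6c² + c³) (fourth MP moment). With σ² = 1 (so σ⁸ = 1) and c = 4/49 = 0.081633: E[X⁴] = 1 · (1 + 6·0.081633 + 6·(0.081633)² + (0.081633)³) = 1 · 1.530323.

So E[X^4] = 1.530323.


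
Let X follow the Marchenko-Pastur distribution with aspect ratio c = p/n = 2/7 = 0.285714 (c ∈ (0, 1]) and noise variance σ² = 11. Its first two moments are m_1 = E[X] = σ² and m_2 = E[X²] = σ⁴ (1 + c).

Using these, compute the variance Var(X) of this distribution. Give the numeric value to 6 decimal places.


m_1 = E[X] = σ² = 11, so m_1² = 121.
m_2 = E[X²] = σ⁴ (1 + c) = 121 · (1 + 0.285714) = 121 · 1.285714 = 155.571429.
(Note m_2 − m_1² simplifies to c · σ⁴ = 0.285714 · 121.)

Var(X) = m_2 − m_1² = 155.571429 − 121 = 34.571429.


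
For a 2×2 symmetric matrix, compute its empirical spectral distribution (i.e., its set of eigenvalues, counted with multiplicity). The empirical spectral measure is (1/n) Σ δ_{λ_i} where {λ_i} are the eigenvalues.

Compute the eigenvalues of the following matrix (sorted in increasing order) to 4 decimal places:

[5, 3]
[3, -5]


Since M is real symmetric, both eigenvalues are real; they are the roots of det(λI − M) = λ² − (tr M) λ + det M.
tr M = 5 + (-5) = 0.
det M = 5·(-5) − 3² = -25 − 9 = -34.
Characteristic polynomial: λ² − 34 = 0.
Discriminant Δ = (tr M)² − 4·det M = 0 − (-136) = 136; √Δ = 11.661904.
λ = (tr M ± √Δ)/2 = (0 ± 11.661904)/2, giving (tr M − √Δ)/2 = -5.8310 and (tr M + √Δ)/2 = 5.8310.

Eigenvalues sorted in increasing order: [-5.8310, 5.8310].


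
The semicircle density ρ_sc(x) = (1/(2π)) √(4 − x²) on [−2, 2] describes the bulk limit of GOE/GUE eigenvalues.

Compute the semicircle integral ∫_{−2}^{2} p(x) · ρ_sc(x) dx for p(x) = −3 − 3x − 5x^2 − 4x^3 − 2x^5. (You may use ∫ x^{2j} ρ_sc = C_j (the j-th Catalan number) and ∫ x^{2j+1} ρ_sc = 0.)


Write p(x) = Σ a_i x^i, split into monomials and integrate each against ρ_sc separately.
Using ∫ x^{2j} ρ_sc = C_j = (1/(j+1)) C(2j, j) (Catalan numbers) and ∫ x^{2j+1} ρ_sc = 0 (odd monomials vanish by symmetry):
  i = 0 (even): a_0 · C_{0} = -3 · 1 = -3
  i = 1 (odd): ∫ x^1 ρ_sc = 0 (vanishes)
  i = 2 (even): a_2 · C_{1} = -5 · 1 = -5
  i = 3 (odd): ∫ x^3 ρ_sc = 0 (vanishes)
  i = 5 (odd): ∫ x^5 ρ_sc = 0 (vanishes)

Summing the contributions: ∫_{−2}^{2} p(x) ρ_sc(x) dx = (-3) + (-5) = -8.


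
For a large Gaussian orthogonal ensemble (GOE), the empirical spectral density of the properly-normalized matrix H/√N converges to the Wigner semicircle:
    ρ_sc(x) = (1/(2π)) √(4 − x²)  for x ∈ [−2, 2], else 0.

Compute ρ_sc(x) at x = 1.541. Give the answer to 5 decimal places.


ρ_sc(x) = (1/(2π)) √(4 − x²). With x = 1.541:
  4 − x² = 4 − (1.541)² = 4 − 2.374681 = 1.625319.
  √(4 − x²) = 1.274880.
  1/(2π) = 0.159155.
  ρ_sc(1.541) = 0.159155 · 1.274880 = 0.202903.

Rounded to 5 decimal places: ρ_sc(1.541) ≈ 0.20290.


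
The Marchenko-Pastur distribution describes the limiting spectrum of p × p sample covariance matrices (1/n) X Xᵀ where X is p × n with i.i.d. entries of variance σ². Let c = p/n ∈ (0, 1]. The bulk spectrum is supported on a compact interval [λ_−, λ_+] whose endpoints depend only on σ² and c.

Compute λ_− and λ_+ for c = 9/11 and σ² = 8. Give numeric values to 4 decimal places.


c = 9/11 = 0.818182; √c = 0.904534.
λ_− = σ² (1 − √c)² = 8 · (1 − 0.904534)² = 8 · (0.095466)² = 0.072910.
λ_+ = σ² (1 + √c)² = 8 · (1 + 0.904534)² = 8 · (1.904534)² = 29.017999.

Rounded to 4 decimal places: λ_− ≈ 0.0729, λ_+ ≈ 29.0180.


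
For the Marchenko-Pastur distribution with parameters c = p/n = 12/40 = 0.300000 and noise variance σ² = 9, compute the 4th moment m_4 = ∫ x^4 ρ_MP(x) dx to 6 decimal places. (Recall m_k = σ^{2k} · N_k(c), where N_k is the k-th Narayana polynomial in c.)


E[X⁴] = σ⁸ (1 + 6c + 6c² + c³) (fourth MP moment). With σ² = 9 (so σ⁸ = 6561) and c = 12/40 = 0.300000: E[X⁴] = 6561 · (1 + 6·0.300000 + 6·(0.300000)² + (0.300000)³) = 6561 · 3.367000.

So E[X^4] = 22090.887000.


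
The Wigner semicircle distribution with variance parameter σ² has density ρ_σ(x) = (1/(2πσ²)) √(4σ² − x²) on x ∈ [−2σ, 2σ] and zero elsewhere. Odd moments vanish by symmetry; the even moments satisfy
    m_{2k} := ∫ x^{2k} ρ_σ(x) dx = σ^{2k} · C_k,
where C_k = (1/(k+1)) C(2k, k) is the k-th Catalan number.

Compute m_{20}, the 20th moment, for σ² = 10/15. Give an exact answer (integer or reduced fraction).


By the scaled semicircle moment identity, m_{2k} = σ^{2k} · C_k with k = 10.
C_10 = (1/(k+1)) · C(2k, k) = (1/11) · C(20, 10) = (1/11) · 184756 = 16796.
σ^{2k} = (σ²)^k = (10/15)^10 = 1024/59049.

Therefore m_{20} = σ^{20} · C_10 = (1024/59049) · 16796 = 17199104/59049.


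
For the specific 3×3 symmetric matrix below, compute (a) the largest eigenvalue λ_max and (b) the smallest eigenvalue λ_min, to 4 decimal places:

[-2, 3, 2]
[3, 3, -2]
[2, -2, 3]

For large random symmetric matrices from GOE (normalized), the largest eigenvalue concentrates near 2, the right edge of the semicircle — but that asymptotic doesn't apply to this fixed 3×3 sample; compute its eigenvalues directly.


Since M is real symmetric, all three eigenvalues are real; they are the roots of det(λI − M) = λ³ − (tr M) λ² + s λ − det M, where s is the sum of the principal 2×2 minors.
tr M = -2 + 3 + 3 = 4.
s = ((-2)·3 − 3²) + ((-2)·3 − 2²) + (3·3 − (-2)²) = -15 + (-10) + 5 = -20.
det M (expand along row 1) = (-2)·5 − 3·13 + 2·(-12) = -73.
Characteristic polynomial: λ³ − 4λ² − 20λ + 73 = 0.
Substitute λ = y + (tr M)/3 = y + 1.333333 to remove the quadratic term: y³ + p·y + q = 0 with p = s − (tr M)²/3 = -25.333333 and q = −2(tr M)³/27 + (tr M)·s/3 − det M = 41.592593.
Three real roots ⇒ use the trigonometric (Viète) form: r = 2√(−p/3) = 5.811865, φ = arccos(3q/(p·r)) = arccos(-0.847480) = 2.582016 rad.
y_k = r·cos(φ/3 − 2πk/3) for k = 0, 1, 2 gives y = 3.788918, 1.922137, -5.711055.
λ_k = y_k + 1.333333 gives λ = 5.1223, 3.2555, -4.3777 (check: the sum is 4.0000 = tr M).

Hence λ_max = 5.1223 and λ_min = -4.3777.


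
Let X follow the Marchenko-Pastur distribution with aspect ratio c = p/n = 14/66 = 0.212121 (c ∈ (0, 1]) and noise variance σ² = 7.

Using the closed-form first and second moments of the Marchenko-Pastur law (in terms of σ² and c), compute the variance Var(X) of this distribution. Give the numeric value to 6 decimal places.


Recall the MP moments m_1 = E[X] = σ² and m_2 = E[X²] = σ⁴ (1 + c).
m_1 = E[X] = σ² = 7, so m_1² = 49.
m_2 = E[X²] = σ⁴ (1 + c) = 49 · (1 + 0.212121) = 49 · 1.212121 = 59.393939.
(Note m_2 − m_1² simplifies to c · σ⁴ = 0.212121 · 49.)

Var(X) = m_2 − m_1² = 59.393939 − 49 = 10.393939.


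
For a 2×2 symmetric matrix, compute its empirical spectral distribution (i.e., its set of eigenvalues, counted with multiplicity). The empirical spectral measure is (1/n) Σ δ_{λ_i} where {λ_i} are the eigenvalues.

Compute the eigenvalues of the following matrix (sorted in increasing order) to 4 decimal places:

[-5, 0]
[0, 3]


Since M is real symmetric, both eigenvalues are real; they are the roots of det(λI − M) = λ² − (tr M) λ + det M.
tr M = -5 + 3 = -2.
det M = (-5)·3 − 0² = -15 − 0 = -15.
Characteristic polynomial: λ² + 2λ − 15 = 0.
Discriminant Δ = (tr M)² − 4·det M = 4 − (-60) = 64; √Δ = 8.000000.
λ = (tr M ± √Δ)/2 = (-2 ± 8.000000)/2, giving (tr M − √Δ)/2 = -5.0000 and (tr M + √Δ)/2 = 3.0000.

Eigenvalues sorted in increasing order: [-5.0000, 3.0000].


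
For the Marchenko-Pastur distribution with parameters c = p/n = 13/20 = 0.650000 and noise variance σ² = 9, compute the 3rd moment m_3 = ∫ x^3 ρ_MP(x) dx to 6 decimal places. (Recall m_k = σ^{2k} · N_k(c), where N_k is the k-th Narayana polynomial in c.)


E[X³] = σ⁶ (1 + 3c + c²) (third MP moment). With σ² = 9 (so σ⁶ = 729) and c = 13/20 = 0.650000: E[X³] = 729 · (1 + 3·0.650000 + (0.650000)²) = 729 · 3.372500.

So E[X^3] = 2458.552500.


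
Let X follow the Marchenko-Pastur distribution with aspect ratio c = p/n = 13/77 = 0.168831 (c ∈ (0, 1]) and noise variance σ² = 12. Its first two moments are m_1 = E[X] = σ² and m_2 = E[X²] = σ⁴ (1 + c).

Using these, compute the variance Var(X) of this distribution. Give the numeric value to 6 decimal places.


m_1 = E[X] = σ² = 12, so m_1² = 144.
m_2 = E[X²] = σ⁴ (1 + c) = 144 · (1 + 0.168831) = 144 · 1.168831 = 168.311688.
(Note m_2 − m_1² simplifies to c · σ⁴ = 0.168831 · 144.)

Var(X) = m_2 − m_1² = 168.311688 − 144 = 24.311688.


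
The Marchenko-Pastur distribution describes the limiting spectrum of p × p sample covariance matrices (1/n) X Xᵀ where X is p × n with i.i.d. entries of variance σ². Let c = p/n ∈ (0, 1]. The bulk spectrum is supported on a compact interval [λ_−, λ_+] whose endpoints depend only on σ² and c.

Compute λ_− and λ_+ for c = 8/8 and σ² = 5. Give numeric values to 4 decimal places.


c = 8/8 = 1.000000; √c = 1.000000.
λ_− = σ² (1 − √c)² = 5 · (1 − 1.000000)² = 5 · (0.000000)² = 0.000000.
λ_+ = σ² (1 + √c)² = 5 · (1 + 1.000000)² = 5 · (2.000000)² = 20.000000.

Rounded to 4 decimal places: λ_− ≈ 0.0000, λ_+ ≈ 20.0000.


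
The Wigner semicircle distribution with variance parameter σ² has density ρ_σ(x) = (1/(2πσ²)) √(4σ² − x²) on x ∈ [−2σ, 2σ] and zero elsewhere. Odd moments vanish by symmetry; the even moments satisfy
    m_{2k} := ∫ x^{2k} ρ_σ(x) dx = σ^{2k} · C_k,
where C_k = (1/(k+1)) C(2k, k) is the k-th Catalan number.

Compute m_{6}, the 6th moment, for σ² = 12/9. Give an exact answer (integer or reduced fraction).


By the scaled semicircle moment identity, m_{2k} = σ^{2k} · C_k with k = 3.
C_3 = (1/(k+1)) · C(2k, k) = (1/4) · C(6, 3) = (1/4) · 20 = 5.
σ^{2k} = (σ²)^k = (12/9)^3 = 64/27.

Therefore m_{6} = σ^{6} · C_3 = (64/27) · 5 = 320/27.


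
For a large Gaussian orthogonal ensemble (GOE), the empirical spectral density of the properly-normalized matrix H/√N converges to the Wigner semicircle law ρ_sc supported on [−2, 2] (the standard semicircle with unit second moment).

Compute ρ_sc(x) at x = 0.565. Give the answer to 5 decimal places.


ρ_sc(x) = (1/(2π)) √(4 − x²). With x = 0.565:
  4 − x² = 4 − (0.565)² = 4 − 0.319225 = 3.680775.
  √(4 − x²) = 1.918535.
  1/(2π) = 0.159155.
  ρ_sc(0.565) = 0.159155 · 1.918535 = 0.305344.

Rounded to 5 decimal places: ρ_sc(0.565) ≈ 0.30534.


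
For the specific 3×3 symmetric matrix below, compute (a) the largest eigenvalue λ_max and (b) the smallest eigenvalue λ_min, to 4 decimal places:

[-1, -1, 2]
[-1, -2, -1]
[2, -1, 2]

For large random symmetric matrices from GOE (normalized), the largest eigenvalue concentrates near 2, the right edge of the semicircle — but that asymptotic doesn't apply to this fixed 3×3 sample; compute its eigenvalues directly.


Since M is real symmetric, all three eigenvalues are real; they are the roots of det(λI − M) = λ³ − (tr M) λ² + s λ − det M, where s is the sum of the principal 2×2 minors.
tr M = -1 + (-2) + 2 = -1.
s = ((-1)·(-2) − (-1)²) + ((-1)·2 − 2²) + ((-2)·2 − (-1)²) = 1 + (-6) + (-5) = -10.
det M (expand along row 1) = (-1)·(-5) − (-1)·0 + 2·5 = 15.
Characteristic polynomial: λ³ + λ² − 10λ − 15 = 0.
Substitute λ = y + (tr M)/3 = y − 0.333333 to remove the quadratic term: y³ + p·y + q = 0 with p = s − (tr M)²/3 = -10.333333 and q = −2(tr M)³/27 + (tr M)·s/3 − det M = -11.592593.
Three real roots ⇒ use the trigonometric (Viète) form: r = 2√(−p/3) = 3.711843, φ = arccos(3q/(p·r)) = arccos(0.906717) = 0.435363 rad.
y_k = r·cos(φ/3 − 2πk/3) for k = 0, 1, 2 gives y = 3.672826, -1.371550, -2.301276.
λ_k = y_k − 0.333333 gives λ = 3.3395, -1.7049, -2.6346 (check: the sum is -1.0000 = tr M).

Hence λ_max = 3.3395 and λ_min = -2.6346.


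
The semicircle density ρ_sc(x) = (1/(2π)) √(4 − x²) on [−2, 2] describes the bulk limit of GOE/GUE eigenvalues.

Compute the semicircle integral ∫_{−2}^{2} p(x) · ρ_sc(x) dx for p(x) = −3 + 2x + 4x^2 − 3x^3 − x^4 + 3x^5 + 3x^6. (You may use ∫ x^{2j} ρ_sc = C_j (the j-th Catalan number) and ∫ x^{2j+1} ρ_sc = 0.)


Write p(x) = Σ a_i x^i, split into monomials and integrate each against ρ_sc separately.
Using ∫ x^{2j} ρ_sc = C_j = (1/(j+1)) C(2j, j) (Catalan numbers) and ∫ x^{2j+1} ρ_sc = 0 (odd monomials vanish by symmetry):
  i = 0 (even): a_0 · C_{0} = -3 · 1 = -3
  i = 1 (odd): ∫ x^1 ρ_sc = 0 (vanishes)
  i = 2 (even): a_2 · C_{1} = 4 · 1 = 4
  i = 3 (odd): ∫ x^3 ρ_sc = 0 (vanishes)
  i = 4 (even): a_4 · C_{2} = -1 · 2 = -2
  i = 5 (odd): ∫ x^5 ρ_sc = 0 (vanishes)
  i = 6 (even): a_6 · C_{3} = 3 · 5 = 15

Summing the contributions: ∫_{−2}^{2} p(x) ρ_sc(x) dx = (-3) + 4 + (-2) + 15 = 14.


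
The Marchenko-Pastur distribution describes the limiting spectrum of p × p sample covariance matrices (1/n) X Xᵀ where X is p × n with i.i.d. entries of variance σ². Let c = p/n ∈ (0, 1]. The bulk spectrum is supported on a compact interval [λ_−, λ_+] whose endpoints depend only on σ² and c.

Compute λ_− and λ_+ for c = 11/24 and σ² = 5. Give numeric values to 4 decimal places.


c = 11/24 = 0.458333; √c = 0.677003.
λ_− = σ² (1 − √c)² = 5 · (1 − 0.677003)² = 5 · (0.322997)² = 0.521635.
λ_+ = σ² (1 + √c)² = 5 · (1 + 0.677003)² = 5 · (1.677003)² = 14.061699.

Rounded to 4 decimal places: λ_− ≈ 0.5216, λ_+ ≈ 14.0617.


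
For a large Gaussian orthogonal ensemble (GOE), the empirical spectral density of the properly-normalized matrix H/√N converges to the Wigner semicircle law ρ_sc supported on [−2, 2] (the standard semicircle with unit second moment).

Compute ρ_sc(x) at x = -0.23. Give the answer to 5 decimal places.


ρ_sc(x) = (1/(2π)) √(4 − x²). With x = -0.23:
  4 − x² = 4 − (-0.23)² = 4 − 0.052900 = 3.947100.
  √(4 − x²) = 1.986731.
  1/(2π) = 0.159155.
  ρ_sc(-0.23) = 0.159155 · 1.986731 = 0.316198.

Rounded to 5 decimal places: ρ_sc(-0.23) ≈ 0.31620.


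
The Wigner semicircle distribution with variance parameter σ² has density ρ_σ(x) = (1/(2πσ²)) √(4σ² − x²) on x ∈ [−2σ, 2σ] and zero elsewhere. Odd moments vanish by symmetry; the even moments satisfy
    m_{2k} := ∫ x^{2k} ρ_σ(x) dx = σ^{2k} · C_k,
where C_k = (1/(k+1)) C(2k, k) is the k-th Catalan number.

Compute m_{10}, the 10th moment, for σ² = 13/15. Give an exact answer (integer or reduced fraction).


By the scaled semicircle moment identity, m_{2k} = σ^{2k} · C_k with k = 5.
C_5 = (1/(k+1)) · C(2k, k) = (1/6) · C(10, 5) = (1/6) · 252 = 42.
σ^{2k} = (σ²)^k = (13/15)^5 = 371293/759375.

Therefore m_{10} = σ^{10} · C_5 = (371293/759375) · 42 = 5198102/253125.


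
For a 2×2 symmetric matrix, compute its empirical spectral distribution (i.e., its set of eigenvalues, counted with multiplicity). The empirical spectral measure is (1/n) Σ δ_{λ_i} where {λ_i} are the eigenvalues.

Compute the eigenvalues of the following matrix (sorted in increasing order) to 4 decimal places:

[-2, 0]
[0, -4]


Since M is real symmetric, both eigenvalues are real; they are the roots of det(λI − M) = λ² − (tr M) λ + det M.
tr M = -2 + (-4) = -6.
det M = (-2)·(-4) − 0² = 8 − 0 = 8.
Characteristic polynomial: λ² + 6λ + 8 = 0.
Discriminant Δ = (tr M)² − 4·det M = 36 − 32 = 4; √Δ = 2.000000.
λ = (tr M ± √Δ)/2 = (-6 ± 2.000000)/2, giving (tr M − √Δ)/2 = -4.0000 and (tr M + √Δ)/2 = -2.0000.

Eigenvalues sorted in increasing order: [-4.0000, -2.0000].


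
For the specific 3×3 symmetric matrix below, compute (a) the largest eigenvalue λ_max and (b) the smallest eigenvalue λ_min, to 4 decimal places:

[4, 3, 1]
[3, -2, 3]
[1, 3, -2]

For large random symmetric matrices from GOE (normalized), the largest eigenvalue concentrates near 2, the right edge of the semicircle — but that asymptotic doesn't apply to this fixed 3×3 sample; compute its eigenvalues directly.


Since M is real symmetric, all three eigenvalues are real; they are the roots of det(λI − M) = λ³ − (tr M) λ² + s λ − det M, where s is the sum of the principal 2×2 minors.
tr M = 4 + (-2) + (-2) = 0.
s = (4·(-2) − 3²) + (4·(-2) − 1²) + ((-2)·(-2) − 3²) = -17 + (-9) + (-5) = -31.
det M (expand along row 1) = 4·(-5) − 3·(-9) + 1·11 = 18.
Characteristic polynomial: λ³ − 31λ − 18 = 0.
Substitute λ = y + (tr M)/3 = y + 0.000000 to remove the quadratic term: y³ + p·y + q = 0 with p = s − (tr M)²/3 = -31.000000 and q = −2(tr M)³/27 + (tr M)·s/3 − det M = -18.000000.
Three real roots ⇒ use the trigonometric (Viète) form: r = 2√(−p/3) = 6.429101, φ = arccos(3q/(p·r)) = arccos(0.270945) = 1.296421 rad.
y_k = r·cos(φ/3 − 2πk/3) for k = 0, 1, 2 gives y = 5.838082, -0.587176, -5.250907.
λ_k = y_k + 0.000000 gives λ = 5.8381, -0.5872, -5.2509 (check: the sum is 0.0000 = tr M).

Hence λ_max = 5.8381 and λ_min = -5.2509.


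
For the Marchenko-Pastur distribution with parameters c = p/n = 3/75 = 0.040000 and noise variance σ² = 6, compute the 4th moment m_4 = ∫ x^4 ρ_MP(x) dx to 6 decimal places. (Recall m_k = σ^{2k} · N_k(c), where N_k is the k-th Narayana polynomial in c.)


E[X⁴] = σ⁸ (1 + 6c + 6c² + c³) (fourth MP moment). With σ² = 6 (so σ⁸ = 1296) and c = 3/75 = 0.040000: E[X⁴] = 1296 · (1 + 6·0.040000 + 6·(0.040000)² + (0.040000)³) = 1296 · 1.249664.

So E[X^4] = 1619.564544.


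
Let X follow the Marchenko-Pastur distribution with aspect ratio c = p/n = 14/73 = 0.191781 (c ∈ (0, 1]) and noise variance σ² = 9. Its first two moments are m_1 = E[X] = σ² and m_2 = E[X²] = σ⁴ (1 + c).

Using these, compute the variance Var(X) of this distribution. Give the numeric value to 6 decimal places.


m_1 = E[X] = σ² = 9, so m_1² = 81.
m_2 = E[X²] = σ⁴ (1 + c) = 81 · (1 + 0.191781) = 81 · 1.191781 = 96.534247.
(Note m_2 − m_1² simplifies to c · σ⁴ = 0.191781 · 81.)

Var(X) = m_2 − m_1² = 96.534247 − 81 = 15.534247.


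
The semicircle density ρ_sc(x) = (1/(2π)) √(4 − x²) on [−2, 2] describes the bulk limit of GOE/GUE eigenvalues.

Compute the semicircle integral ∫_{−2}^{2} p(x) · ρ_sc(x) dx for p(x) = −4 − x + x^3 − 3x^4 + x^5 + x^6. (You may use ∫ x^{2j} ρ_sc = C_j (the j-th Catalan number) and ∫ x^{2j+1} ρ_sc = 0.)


Write p(x) = Σ a_i x^i, split into monomials and integrate each against ρ_sc separately.
Using ∫ x^{2j} ρ_sc = C_j = (1/(j+1)) C(2j, j) (Catalan numbers) and ∫ x^{2j+1} ρ_sc = 0 (odd monomials vanish by symmetry):
  i = 0 (even): a_0 · C_{0} = -4 · 1 = -4
  i = 1 (odd): ∫ x^1 ρ_sc = 0 (vanishes)
  i = 3 (odd): ∫ x^3 ρ_sc = 0 (vanishes)
  i = 4 (even): a_4 · C_{2} = -3 · 2 = -6
  i = 5 (odd): ∫ x^5 ρ_sc = 0 (vanishes)
  i = 6 (even): a_6 · C_{3} = 1 · 5 = 5

Summing the contributions: ∫_{−2}^{2} p(x) ρ_sc(x) dx = (-4) + (-6) + 5 = -5.


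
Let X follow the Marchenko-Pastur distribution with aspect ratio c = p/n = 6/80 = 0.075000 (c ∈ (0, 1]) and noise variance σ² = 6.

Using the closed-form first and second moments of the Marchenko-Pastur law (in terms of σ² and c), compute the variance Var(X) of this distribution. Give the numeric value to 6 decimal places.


Recall the MP moments m_1 = E[X] = σ² and m_2 = E[X²] = σ⁴ (1 + c).
m_1 = E[X] = σ² = 6, so m_1² = 36.
m_2 = E[X²] = σ⁴ (1 + c) = 36 · (1 + 0.075000) = 36 · 1.075000 = 38.700000.
(Note m_2 − m_1² simplifies to c · σ⁴ = 0.075000 · 36.)

Var(X) = m_2 − m_1² = 38.700000 − 36 = 2.700000.


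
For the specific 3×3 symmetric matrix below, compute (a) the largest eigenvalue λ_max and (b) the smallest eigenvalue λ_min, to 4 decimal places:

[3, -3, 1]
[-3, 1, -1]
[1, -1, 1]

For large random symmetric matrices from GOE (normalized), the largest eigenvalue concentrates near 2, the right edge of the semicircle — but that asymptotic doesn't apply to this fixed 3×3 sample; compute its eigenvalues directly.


Since M is real symmetric, all three eigenvalues are real; they are the roots of det(λI − M) = λ³ − (tr M) λ² + s λ − det M, where s is the sum of the principal 2×2 minors.
tr M = 3 + 1 + 1 = 5.
s = (3·1 − (-3)²) + (3·1 − 1²) + (1·1 − (-1)²) = -6 + 2 + 0 = -4.
det M (expand along row 1) = 3·0 − (-3)·(-2) + 1·2 = -4.
Characteristic polynomial: λ³ − 5λ² − 4λ + 4 = 0.
Substitute λ = y + (tr M)/3 = y + 1.666667 to remove the quadratic term: y³ + p·y + q = 0 with p = s − (tr M)²/3 = -12.333333 and q = −2(tr M)³/27 + (tr M)·s/3 − det M = -11.925926.
Three real roots ⇒ use the trigonometric (Viète) form: r = 2√(−p/3) = 4.055175, φ = arccos(3q/(p·r)) = arccos(0.715358) = 0.773660 rad.
y_k = r·cos(φ/3 − 2πk/3) for k = 0, 1, 2 gives y = 3.921075, -1.064874, -2.856201.
λ_k = y_k + 1.666667 gives λ = 5.5877, 0.6018, -1.1895 (check: the sum is 5.0000 = tr M).

Hence λ_max = 5.5877 and λ_min = -1.1895.


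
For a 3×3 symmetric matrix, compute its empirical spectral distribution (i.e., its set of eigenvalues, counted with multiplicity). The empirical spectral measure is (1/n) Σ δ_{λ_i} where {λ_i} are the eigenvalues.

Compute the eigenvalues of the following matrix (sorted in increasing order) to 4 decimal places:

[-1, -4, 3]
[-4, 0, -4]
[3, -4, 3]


Since M is real symmetric, all three eigenvalues are real; they are the roots of det(λI − M) = λ³ − (tr M) λ² + s λ − det M, where s is the sum of the principal 2×2 minors.
tr M = -1 + 0 + 3 = 2.
s = ((-1)·0 − (-4)²) + ((-1)·3 − 3²) + (0·3 − (-4)²) = -16 + (-12) + (-16) = -44.
det M (expand along row 1) = (-1)·(-16) − (-4)·0 + 3·16 = 64.
Characteristic polynomial: λ³ − 2λ² − 44λ − 64 = 0.
Substitute λ = y + (tr M)/3 = y + 0.666667 to remove the quadratic term: y³ + p·y + q = 0 with p = s − (tr M)²/3 = -45.333333 and q = −2(tr M)³/27 + (tr M)·s/3 − det M = -93.925926.
Three real roots ⇒ use the trigonometric (Viète) form: r = 2√(−p/3) = 7.774603, φ = arccos(3q/(p·r)) = arccos(0.799486) = 0.644357 rad.
y_k = r·cos(φ/3 − 2πk/3) for k = 0, 1, 2 gives y = 7.595958, -2.362920, -5.233039.
λ_k = y_k + 0.666667 gives λ = 8.2626, -1.6963, -4.5664 (check: the sum is 2.0000 = tr M).

Eigenvalues sorted in increasing order: [-4.5664, -1.6963, 8.2626].


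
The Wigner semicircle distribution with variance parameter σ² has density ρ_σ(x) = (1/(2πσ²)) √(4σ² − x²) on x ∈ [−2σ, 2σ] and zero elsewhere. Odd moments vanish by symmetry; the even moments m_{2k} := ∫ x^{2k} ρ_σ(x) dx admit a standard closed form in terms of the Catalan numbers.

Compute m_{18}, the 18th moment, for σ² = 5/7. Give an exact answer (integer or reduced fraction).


By the scaled semicircle moment identity, m_{2k} = σ^{2k} · C_k with k = 9.
C_9 = (1/(k+1)) · C(2k, k) = (1/10) · C(18, 9) = (1/10) · 48620 = 4862.
σ^{2k} = (σ²)^k = (5/7)^9 = 1953125/40353607.

Therefore m_{18} = σ^{18} · C_9 = (1953125/40353607) · 4862 = 9496093750/40353607.


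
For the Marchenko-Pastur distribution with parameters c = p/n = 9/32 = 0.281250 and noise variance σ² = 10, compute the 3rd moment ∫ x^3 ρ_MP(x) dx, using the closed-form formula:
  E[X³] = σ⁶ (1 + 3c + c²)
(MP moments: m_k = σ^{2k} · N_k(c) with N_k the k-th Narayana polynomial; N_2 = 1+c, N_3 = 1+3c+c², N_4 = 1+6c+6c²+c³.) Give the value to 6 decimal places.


E[X³] = σ⁶ (1 + 3c + c²) (third MP moment). With σ² = 10 (so σ⁶ = 1000) and c = 9/32 = 0.281250: E[X³] = 1000 · (1 + 3·0.281250 + (0.281250)²) = 1000 · 1.922852.

So E[X^3] = 1922.851562.


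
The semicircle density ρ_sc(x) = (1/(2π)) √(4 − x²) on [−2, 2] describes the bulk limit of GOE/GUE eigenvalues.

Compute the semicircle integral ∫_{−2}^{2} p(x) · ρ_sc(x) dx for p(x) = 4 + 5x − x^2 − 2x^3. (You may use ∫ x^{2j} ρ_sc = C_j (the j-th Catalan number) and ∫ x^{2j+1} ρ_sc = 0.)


Write p(x) = Σ a_i x^i, split into monomials and integrate each against ρ_sc separately.
Using ∫ x^{2j} ρ_sc = C_j = (1/(j+1)) C(2j, j) (Catalan numbers) and ∫ x^{2j+1} ρ_sc = 0 (odd monomials vanish by symmetry):
  i = 0 (even): a_0 · C_{0} = 4 · 1 = 4
  i = 1 (odd): ∫ x^1 ρ_sc = 0 (vanishes)
  i = 2 (even): a_2 · C_{1} = -1 · 1 = -1
  i = 3 (odd): ∫ x^3 ρ_sc = 0 (vanishes)

Summing the contributions: ∫_{−2}^{2} p(x) ρ_sc(x) dx = 4 + (-1) = 3.


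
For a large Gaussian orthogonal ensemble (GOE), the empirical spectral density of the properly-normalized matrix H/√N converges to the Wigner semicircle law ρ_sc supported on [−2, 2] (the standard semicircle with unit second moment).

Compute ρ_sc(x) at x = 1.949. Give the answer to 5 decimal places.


ρ_sc(x) = (1/(2π)) √(4 − x²). With x = 1.949:
  4 − x² = 4 − (1.949)² = 4 − 3.798601 = 0.201399.
  √(4 − x²) = 0.448775.
  1/(2π) = 0.159155.
  ρ_sc(1.949) = 0.159155 · 0.448775 = 0.071425.

Rounded to 5 decimal places: ρ_sc(1.949) ≈ 0.07142.


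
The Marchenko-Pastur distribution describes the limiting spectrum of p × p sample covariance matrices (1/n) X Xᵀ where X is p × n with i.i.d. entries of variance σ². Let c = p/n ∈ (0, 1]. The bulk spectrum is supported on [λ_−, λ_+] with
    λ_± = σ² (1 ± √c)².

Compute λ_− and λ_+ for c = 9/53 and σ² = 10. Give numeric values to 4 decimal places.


c = 9/53 = 0.169811; √c = 0.412082.
λ_− = σ² (1 − √c)² = 10 · (1 − 0.412082)² = 10 · (0.587918)² = 3.456479.
λ_+ = σ² (1 + √c)² = 10 · (1 + 0.412082)² = 10 · (1.412082)² = 19.939747.

Rounded to 4 decimal places: λ_− ≈ 3.4565, λ_+ ≈ 19.9397.


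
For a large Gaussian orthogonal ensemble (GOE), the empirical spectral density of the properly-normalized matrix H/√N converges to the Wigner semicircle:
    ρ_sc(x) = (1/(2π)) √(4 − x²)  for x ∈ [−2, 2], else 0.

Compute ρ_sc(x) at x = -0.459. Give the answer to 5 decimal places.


ρ_sc(x) = (1/(2π)) √(4 − x²). With x = -0.459:
  4 − x² = 4 − (-0.459)² = 4 − 0.210681 = 3.789319.
  √(4 − x²) = 1.946617.
  1/(2π) = 0.159155.
  ρ_sc(-0.459) = 0.159155 · 1.946617 = 0.309814.

Rounded to 5 decimal places: ρ_sc(-0.459) ≈ 0.30981.
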